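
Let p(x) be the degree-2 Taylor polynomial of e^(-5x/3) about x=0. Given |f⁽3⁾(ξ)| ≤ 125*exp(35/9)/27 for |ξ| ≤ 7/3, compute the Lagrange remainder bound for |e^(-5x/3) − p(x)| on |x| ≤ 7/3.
42875*exp(35/9)/4374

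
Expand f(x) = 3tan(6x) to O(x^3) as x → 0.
18*x + O(x**3)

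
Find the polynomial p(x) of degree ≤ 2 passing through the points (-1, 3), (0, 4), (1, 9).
2*x**2 + 3*x + 4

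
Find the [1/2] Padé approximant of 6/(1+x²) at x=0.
6/(x**2 + 1)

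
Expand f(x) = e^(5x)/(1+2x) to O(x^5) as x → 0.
1 + 3*x + 13*x**2/2 + 47*x**3/6 + 83*x**4/8 + O(x**5)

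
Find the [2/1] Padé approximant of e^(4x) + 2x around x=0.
(14*x/3 + 1)/(1 - 4*x/3)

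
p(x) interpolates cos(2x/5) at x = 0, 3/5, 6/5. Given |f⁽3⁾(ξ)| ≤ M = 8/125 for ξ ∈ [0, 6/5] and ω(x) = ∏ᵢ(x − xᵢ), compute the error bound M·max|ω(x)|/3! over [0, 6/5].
8*sqrt(3)/15625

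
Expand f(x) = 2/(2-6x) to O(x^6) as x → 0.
1 + 3*x + 9*x**2 + 27*x**3 + 81*x**4 + 243*x**5 + O(x**6)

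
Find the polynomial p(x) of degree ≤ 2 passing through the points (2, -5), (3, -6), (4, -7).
-x - 3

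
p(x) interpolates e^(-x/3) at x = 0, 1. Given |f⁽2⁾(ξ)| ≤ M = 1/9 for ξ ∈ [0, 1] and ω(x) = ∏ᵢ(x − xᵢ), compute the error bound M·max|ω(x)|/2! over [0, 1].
1/72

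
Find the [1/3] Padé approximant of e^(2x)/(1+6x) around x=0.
(11*x/16 + 1)/(91*x**3/24 - 29*x**2/4 + 75*x/16 + 1)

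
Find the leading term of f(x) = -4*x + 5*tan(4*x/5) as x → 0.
64*x**3/75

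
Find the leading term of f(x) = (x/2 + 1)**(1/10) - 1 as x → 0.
x/20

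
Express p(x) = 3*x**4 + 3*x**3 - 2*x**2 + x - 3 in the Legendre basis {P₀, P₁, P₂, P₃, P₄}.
(-46/15)P₀ + (14/5)P₁ + (8/21)P₂ + (6/5)P₃ + (24/35)P₄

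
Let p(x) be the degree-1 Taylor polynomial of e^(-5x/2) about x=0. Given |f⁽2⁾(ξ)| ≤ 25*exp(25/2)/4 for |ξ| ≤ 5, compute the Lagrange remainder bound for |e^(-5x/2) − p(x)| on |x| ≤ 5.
625*exp(25/2)/8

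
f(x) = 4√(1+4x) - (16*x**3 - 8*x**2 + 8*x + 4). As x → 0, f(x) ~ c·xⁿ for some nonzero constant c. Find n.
4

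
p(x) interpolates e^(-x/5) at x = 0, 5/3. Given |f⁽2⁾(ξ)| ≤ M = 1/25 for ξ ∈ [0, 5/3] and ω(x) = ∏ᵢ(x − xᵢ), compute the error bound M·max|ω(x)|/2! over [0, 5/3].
1/72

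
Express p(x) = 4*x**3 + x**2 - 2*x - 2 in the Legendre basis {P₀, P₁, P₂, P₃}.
(-5/3)P₀ + (2/5)P₁ + (2/3)P₂ + (8/5)P₃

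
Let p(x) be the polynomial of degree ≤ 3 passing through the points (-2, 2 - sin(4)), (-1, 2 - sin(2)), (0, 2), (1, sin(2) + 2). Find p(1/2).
-sin(4)/16 + 5*sin(2)/8 + 2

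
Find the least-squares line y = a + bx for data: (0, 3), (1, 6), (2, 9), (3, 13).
a = 14/5, b = 33/10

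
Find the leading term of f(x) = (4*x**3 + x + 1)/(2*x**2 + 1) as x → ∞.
2*x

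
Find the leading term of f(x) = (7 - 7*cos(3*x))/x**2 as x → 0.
63/2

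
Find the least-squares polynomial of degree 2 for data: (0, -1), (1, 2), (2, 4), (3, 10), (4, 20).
-3/7 + (-1/7)x + (9/7)x²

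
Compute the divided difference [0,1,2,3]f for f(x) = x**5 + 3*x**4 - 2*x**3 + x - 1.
41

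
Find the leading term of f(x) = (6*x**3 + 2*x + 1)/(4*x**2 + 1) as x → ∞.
3*x/2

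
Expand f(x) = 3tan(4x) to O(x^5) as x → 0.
12*x + 64*x**3 + O(x**5)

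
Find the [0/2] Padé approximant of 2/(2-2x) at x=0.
1/(1 - x)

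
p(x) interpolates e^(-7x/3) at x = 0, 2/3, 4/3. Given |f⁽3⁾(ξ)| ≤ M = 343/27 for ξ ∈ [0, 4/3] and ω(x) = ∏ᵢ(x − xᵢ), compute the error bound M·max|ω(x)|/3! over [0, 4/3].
2744*sqrt(3)/19683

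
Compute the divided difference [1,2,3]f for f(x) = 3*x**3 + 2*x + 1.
18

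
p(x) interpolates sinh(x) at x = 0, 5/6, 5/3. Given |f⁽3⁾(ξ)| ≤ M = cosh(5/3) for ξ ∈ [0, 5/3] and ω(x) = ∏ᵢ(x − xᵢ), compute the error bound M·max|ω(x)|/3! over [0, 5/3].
125*sqrt(3)*cosh(5/3)/5832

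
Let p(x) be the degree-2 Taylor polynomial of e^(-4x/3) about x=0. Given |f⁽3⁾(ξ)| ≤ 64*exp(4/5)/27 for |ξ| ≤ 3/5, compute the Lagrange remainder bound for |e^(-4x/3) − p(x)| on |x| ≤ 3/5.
32*exp(4/5)/375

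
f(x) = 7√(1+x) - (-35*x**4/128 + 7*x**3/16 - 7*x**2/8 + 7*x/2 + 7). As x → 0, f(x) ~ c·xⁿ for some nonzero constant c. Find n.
5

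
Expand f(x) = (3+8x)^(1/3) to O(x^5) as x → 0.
3**(1/3) + 8*3**(1/3)*x/9 - 64*3**(1/3)*x**2/81 + 2560*3**(1/3)*x**3/2187 - 40960*3**(1/3)*x**4/19683 + O(x**5)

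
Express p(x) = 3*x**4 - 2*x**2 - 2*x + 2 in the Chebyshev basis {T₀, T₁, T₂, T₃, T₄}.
(17/8)T₀ + (-2)T₁ + (1/2)T₂ + (3/8)T₄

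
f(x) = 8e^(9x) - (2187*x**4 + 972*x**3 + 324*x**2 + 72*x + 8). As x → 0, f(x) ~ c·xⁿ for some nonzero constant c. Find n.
5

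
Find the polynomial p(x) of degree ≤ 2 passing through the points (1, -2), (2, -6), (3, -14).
-2*x**2 + 2*x - 2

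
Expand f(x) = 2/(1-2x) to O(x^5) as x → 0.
2 + 4*x + 8*x**2 + 16*x**3 + 32*x**4 + O(x**5)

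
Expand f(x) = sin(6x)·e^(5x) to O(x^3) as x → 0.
6*x + 30*x**2 + O(x**3)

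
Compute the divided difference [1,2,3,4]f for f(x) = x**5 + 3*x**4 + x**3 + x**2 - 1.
96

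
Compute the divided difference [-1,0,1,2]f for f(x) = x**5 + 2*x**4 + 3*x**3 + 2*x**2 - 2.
12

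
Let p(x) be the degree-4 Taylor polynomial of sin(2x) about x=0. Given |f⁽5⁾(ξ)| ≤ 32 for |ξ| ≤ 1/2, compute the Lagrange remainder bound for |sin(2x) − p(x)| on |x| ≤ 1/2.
1/120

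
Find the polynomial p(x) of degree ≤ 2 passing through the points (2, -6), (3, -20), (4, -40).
-3*x**2 + x + 4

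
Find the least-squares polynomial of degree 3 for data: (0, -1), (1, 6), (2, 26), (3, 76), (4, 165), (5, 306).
-17/21 + (47/18)x + (31/21)x² + (37/18)x³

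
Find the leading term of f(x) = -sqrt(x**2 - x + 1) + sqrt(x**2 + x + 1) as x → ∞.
1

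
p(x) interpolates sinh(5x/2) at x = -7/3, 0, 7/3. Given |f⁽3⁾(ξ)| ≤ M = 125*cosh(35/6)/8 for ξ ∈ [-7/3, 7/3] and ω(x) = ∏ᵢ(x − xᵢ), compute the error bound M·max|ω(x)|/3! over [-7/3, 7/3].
42875*sqrt(3)*cosh(35/6)/5832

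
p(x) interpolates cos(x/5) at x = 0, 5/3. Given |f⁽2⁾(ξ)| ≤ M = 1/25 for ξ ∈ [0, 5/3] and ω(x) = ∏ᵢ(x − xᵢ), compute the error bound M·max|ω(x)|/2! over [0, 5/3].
1/72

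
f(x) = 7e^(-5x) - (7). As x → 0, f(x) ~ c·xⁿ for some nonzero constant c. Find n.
1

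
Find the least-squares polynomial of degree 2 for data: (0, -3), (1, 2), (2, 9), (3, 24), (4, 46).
-12/5 + (3)x²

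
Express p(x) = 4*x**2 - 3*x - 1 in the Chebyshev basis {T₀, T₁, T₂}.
T₀ + (-3)T₁ + (2)T₂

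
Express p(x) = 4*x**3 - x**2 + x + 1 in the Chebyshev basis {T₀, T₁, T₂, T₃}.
(1/2)T₀ + (4)T₁ + (-1/2)T₂ + T₃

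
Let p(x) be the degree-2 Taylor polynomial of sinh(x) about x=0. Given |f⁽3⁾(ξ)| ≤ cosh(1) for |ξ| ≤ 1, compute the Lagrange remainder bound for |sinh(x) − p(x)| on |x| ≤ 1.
cosh(1)/6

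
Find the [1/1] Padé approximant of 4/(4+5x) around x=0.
1/(5*x/4 + 1)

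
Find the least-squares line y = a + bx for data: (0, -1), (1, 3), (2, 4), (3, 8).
a = -7/10, b = 14/5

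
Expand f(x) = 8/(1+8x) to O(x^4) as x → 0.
8 - 64*x + 512*x**2 - 4096*x**3 + O(x**4)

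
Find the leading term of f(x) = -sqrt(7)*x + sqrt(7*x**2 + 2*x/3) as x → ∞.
sqrt(7)/21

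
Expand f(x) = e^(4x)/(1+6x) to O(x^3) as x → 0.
1 - 2*x + 20*x**2 + O(x**3)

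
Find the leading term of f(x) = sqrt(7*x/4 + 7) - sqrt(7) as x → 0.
sqrt(7)*x/8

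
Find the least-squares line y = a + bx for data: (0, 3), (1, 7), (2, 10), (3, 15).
a = 29/10, b = 39/10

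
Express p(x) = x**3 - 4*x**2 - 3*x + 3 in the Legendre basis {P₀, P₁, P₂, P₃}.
(5/3)P₀ + (-12/5)P₁ + (-8/3)P₂ + (2/5)P₃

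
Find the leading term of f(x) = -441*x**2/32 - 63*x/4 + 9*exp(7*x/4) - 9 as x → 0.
1029*x**3/128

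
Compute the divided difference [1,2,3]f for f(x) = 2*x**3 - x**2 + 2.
11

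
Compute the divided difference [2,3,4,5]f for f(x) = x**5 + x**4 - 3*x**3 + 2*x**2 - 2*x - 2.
136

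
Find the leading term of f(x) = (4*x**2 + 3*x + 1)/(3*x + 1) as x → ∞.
4*x/3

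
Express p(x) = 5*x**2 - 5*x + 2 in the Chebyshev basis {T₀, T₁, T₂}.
(9/2)T₀ + (-5)T₁ + (5/2)T₂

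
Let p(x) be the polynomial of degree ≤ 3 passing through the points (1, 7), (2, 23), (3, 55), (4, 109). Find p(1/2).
25/8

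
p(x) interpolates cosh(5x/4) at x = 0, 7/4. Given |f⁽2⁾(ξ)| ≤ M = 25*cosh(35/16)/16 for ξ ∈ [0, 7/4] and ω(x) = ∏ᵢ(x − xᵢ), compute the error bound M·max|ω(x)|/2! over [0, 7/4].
1225*cosh(35/16)/2048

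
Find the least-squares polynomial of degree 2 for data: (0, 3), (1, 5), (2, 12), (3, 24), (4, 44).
114/35 + (-113/70)x + (41/14)x²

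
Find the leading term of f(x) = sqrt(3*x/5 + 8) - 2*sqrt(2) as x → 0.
3*sqrt(2)*x/40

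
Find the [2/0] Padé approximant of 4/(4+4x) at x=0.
x**2 - x + 1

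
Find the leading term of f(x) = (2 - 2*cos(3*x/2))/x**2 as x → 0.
9/4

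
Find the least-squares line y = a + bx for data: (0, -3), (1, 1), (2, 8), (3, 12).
a = -33/10, b = 26/5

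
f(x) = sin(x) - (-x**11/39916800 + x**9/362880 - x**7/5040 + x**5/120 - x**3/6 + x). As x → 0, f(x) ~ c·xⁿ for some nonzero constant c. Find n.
13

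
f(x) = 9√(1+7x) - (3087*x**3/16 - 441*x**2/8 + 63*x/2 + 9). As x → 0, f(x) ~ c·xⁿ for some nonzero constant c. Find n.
4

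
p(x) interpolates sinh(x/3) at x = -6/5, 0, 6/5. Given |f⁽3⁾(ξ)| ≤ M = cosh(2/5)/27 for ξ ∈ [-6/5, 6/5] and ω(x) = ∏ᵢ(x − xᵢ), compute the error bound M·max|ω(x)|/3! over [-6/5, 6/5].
8*sqrt(3)*cosh(2/5)/3375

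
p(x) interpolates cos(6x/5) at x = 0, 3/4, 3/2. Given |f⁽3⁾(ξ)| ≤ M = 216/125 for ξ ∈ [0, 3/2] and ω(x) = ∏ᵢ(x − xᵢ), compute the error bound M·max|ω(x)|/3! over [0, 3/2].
27*sqrt(3)/1000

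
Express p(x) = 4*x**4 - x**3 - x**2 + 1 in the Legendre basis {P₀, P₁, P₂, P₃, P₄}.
(22/15)P₀ + (-3/5)P₁ + (34/21)P₂ + (-2/5)P₃ + (32/35)P₄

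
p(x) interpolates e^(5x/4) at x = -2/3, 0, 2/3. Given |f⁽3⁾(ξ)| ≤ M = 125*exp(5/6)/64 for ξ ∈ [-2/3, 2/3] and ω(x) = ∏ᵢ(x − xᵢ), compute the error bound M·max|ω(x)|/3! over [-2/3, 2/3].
125*sqrt(3)*exp(5/6)/5832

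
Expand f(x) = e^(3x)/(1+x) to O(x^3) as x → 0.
1 + 2*x + 5*x**2/2 + O(x**3)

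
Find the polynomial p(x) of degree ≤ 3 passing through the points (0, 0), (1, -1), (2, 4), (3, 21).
x**3 - 2*x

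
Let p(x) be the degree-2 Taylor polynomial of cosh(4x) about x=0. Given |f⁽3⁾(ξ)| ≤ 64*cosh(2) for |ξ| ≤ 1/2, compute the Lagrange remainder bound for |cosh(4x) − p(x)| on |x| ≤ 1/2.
4*cosh(2)/3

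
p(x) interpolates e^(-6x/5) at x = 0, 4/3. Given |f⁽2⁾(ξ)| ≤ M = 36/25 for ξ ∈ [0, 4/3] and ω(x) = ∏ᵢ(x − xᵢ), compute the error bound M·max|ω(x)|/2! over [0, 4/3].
8/25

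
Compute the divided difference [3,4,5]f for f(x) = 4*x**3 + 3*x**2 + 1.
51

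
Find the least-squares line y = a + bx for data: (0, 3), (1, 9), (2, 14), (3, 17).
a = 37/10, b = 47/10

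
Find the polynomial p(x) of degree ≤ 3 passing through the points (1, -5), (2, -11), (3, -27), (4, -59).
-x**3 + x**2 - 2*x - 3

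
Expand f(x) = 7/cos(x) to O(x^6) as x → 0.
7 + 7*x**2/2 + 35*x**4/24 + O(x**6)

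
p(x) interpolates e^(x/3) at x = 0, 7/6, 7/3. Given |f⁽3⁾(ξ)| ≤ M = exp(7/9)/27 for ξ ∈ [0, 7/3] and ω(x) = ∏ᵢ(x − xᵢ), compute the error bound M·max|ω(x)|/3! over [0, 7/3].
343*sqrt(3)*exp(7/9)/157464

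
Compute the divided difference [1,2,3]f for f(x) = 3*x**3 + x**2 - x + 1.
19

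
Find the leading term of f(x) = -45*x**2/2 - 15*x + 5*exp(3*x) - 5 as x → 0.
45*x**3/2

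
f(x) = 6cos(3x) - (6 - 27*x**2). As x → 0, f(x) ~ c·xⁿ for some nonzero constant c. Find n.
4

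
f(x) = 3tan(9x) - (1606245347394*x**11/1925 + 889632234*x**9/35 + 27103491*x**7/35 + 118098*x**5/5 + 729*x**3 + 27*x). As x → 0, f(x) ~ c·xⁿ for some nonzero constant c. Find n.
13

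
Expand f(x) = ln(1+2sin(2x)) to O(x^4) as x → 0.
4*x - 8*x**2 + 56*x**3/3 + O(x**4)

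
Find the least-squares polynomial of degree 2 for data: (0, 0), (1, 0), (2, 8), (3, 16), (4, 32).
-8/35 + (-8/7)x + (16/7)x²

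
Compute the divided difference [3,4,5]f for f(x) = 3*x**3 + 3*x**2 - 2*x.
39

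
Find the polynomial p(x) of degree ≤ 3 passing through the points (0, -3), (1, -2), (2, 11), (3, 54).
3*x**3 - 3*x**2 + x - 3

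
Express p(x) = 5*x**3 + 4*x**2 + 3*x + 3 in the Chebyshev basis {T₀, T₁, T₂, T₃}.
(5)T₀ + (27/4)T₁ + (2)T₂ + (5/4)T₃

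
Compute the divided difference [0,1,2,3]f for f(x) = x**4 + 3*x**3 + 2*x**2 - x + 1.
9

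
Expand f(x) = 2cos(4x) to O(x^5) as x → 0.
2 - 16*x**2 + 64*x**4/3 + O(x**5)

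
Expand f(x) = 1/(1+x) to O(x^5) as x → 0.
1 - x + x**2 - x**3 + x**4 + O(x**5)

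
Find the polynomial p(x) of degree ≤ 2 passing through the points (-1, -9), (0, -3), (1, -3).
-3*x**2 + 3*x - 3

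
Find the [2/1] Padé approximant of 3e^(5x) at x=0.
(25*x**2/2 + 10*x + 3)/(1 - 5*x/3)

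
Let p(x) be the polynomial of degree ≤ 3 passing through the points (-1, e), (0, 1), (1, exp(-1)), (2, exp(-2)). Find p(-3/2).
(-5 + 21*e - 35*(1 - e)*exp(2))*exp(-2)/16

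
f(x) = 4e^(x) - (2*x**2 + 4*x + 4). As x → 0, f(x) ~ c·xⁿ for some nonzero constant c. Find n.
3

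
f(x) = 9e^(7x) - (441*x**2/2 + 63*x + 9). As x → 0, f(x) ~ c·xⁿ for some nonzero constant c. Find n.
3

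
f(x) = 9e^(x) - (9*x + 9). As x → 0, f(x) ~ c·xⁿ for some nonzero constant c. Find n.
2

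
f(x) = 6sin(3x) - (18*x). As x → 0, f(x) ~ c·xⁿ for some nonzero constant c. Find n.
3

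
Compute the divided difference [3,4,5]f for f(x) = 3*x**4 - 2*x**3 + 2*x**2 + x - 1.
269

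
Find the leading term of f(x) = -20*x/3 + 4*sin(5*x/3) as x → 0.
-250*x**3/81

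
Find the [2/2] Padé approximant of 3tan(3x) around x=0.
9*x/(1 - 3*x**2)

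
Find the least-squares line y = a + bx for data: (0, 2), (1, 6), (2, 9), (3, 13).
a = 21/10, b = 18/5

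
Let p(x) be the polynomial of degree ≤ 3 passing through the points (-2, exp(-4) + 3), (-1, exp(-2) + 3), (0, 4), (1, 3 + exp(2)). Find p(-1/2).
(-1 + 9*exp(2) + (57 - exp(2))*exp(4))*exp(-4)/16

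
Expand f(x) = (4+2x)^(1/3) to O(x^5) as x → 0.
2**(2/3) + 2**(2/3)*x/6 - 2**(2/3)*x**2/36 + 5*2**(2/3)*x**3/648 - 5*2**(2/3)*x**4/1944 + O(x**5)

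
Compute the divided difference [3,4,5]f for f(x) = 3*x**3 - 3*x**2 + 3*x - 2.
33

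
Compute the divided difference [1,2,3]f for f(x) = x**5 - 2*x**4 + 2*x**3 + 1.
52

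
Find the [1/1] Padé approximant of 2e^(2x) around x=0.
(2*x + 2)/(1 - x)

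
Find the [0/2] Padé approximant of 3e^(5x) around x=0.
3/(25*x**2/2 - 5*x + 1)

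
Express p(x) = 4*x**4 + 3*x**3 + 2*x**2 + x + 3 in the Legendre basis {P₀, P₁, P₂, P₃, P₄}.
(67/15)P₀ + (14/5)P₁ + (76/21)P₂ + (6/5)P₃ + (32/35)P₄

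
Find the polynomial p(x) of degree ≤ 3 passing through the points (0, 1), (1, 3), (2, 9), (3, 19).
2*x**2 + 1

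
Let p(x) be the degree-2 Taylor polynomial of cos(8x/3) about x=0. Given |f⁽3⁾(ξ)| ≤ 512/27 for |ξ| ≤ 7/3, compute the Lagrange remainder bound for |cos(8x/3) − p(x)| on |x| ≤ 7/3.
87808/2187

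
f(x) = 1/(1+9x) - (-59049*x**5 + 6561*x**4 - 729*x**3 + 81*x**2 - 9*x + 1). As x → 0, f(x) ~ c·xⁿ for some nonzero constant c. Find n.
6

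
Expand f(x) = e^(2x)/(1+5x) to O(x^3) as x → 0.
1 - 3*x + 17*x**2 + O(x**3)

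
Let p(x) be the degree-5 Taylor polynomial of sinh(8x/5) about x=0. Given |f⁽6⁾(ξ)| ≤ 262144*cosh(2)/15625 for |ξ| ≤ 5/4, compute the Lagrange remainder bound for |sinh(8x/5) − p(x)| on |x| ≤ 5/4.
4*cosh(2)/45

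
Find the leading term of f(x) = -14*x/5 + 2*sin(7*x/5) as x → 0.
-343*x**3/375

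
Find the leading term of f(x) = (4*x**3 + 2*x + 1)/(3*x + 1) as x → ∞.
4*x**2/3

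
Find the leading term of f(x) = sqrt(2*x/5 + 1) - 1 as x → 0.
x/5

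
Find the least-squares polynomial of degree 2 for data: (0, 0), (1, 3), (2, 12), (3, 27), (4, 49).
3/35 + (-13/35)x + (22/7)x²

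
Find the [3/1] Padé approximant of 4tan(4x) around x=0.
256*x**3/3 + 16*x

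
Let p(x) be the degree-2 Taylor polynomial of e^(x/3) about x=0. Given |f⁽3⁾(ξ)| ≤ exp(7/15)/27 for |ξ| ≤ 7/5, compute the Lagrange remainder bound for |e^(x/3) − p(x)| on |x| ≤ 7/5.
343*exp(7/15)/20250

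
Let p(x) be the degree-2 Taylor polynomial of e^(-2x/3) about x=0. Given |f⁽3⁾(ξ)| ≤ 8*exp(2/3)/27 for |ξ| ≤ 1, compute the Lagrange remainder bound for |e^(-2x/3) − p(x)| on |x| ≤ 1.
4*exp(2/3)/81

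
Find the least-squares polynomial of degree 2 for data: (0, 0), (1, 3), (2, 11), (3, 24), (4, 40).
-6/35 + (87/70)x + (31/14)x²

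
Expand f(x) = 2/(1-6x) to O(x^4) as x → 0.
2 + 12*x + 72*x**2 + 432*x**3 + O(x**4)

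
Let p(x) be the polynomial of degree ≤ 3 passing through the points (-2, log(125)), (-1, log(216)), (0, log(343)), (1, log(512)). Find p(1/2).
log(98*2**(7/8)*36333378902625**(1/16)/3)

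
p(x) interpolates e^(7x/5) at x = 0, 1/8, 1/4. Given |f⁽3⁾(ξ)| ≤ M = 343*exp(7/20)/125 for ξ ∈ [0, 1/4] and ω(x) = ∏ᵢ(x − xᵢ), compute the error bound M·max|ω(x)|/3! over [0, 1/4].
343*sqrt(3)*exp(7/20)/1728000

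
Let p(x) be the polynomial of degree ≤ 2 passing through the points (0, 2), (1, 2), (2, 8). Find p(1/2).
5/4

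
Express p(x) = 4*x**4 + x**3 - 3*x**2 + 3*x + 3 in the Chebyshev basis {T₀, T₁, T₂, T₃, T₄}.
(3)T₀ + (15/4)T₁ + (1/2)T₂ + (1/4)T₃ + (1/2)T₄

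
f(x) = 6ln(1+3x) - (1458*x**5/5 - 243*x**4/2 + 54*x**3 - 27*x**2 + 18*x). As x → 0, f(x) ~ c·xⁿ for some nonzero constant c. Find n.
6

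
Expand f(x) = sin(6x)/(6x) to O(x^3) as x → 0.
1 - 6*x**2 + O(x**3)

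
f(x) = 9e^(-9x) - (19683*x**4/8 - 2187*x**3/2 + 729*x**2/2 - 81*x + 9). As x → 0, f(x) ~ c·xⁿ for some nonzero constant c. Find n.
5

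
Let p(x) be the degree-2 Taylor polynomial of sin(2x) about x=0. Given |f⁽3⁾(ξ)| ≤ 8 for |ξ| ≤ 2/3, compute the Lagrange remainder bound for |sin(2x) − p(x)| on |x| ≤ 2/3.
32/81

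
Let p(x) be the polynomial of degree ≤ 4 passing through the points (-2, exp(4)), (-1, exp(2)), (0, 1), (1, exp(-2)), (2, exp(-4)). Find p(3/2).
((-5*exp(4) - 70 + 28*exp(2))*exp(4) + 35 + 140*exp(2))*exp(-4)/128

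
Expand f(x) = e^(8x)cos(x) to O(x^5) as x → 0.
1 + 8*x + 63*x**2/2 + 244*x**3/3 + 3713*x**4/24 + O(x**5)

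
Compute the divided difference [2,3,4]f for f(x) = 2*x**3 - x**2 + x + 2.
17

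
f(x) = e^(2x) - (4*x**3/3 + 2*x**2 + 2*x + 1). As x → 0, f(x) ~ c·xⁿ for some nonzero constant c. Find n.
4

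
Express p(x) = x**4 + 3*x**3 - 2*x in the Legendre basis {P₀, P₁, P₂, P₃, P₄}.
(1/5)P₀ + (-1/5)P₁ + (4/7)P₂ + (6/5)P₃ + (8/35)P₄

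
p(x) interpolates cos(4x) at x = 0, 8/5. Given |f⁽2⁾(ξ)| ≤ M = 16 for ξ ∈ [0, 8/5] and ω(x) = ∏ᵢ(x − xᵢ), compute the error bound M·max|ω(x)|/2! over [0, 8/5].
128/25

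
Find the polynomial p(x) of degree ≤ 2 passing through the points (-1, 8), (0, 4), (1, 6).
3*x**2 - x + 4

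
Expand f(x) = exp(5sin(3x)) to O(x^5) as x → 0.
1 + 15*x + 225*x**2/2 + 540*x**3 + 14175*x**4/8 + O(x**5)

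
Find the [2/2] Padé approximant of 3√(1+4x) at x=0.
(15*x**2 + 15*x + 3)/(x**2 + 3*x + 1)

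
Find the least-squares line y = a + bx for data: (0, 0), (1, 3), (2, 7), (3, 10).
a = -1/10, b = 17/5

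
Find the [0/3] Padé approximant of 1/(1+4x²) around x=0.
1/(4*x**2 + 1)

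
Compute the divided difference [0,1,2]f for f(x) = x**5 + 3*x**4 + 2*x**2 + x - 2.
38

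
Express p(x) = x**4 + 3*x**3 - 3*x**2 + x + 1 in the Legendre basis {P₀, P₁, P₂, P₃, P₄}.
(1/5)P₀ + (14/5)P₁ + (-10/7)P₂ + (6/5)P₃ + (8/35)P₄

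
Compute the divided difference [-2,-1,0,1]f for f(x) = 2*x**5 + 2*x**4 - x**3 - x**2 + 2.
5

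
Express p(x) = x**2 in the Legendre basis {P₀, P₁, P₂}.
(1/3)P₀ + (2/3)P₂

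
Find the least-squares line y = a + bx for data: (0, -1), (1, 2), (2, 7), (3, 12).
a = -8/5, b = 22/5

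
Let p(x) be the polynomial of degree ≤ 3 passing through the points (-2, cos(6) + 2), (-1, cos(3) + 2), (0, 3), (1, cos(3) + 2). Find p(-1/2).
cos(3)/2 - cos(6)/16 + 41/16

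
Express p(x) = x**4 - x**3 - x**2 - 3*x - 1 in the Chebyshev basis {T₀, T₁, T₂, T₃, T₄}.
(-9/8)T₀ + (-15/4)T₁ + (-1/4)T₃ + (1/8)T₄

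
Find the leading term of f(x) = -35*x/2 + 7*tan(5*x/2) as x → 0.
875*x**3/24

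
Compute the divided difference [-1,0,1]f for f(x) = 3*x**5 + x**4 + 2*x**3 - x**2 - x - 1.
0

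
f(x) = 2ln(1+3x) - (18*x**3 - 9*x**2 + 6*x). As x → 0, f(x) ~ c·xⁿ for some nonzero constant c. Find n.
4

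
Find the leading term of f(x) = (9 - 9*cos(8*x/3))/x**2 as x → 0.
32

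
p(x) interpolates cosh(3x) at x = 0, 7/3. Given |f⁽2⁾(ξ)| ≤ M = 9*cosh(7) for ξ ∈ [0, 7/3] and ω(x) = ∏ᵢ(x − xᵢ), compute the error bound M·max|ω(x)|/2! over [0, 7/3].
49*cosh(7)/8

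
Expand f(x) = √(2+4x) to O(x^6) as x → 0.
sqrt(2) + sqrt(2)*x - sqrt(2)*x**2/2 + sqrt(2)*x**3/2 - 5*sqrt(2)*x**4/8 + 7*sqrt(2)*x**5/8 + O(x**6)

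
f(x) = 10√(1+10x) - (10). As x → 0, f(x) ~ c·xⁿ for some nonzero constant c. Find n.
1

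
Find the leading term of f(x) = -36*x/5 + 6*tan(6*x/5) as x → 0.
432*x**3/125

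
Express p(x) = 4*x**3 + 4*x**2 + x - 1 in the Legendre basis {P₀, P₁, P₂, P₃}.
(1/3)P₀ + (17/5)P₁ + (8/3)P₂ + (8/5)P₃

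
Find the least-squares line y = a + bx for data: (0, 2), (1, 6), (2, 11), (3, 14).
a = 21/10, b = 41/10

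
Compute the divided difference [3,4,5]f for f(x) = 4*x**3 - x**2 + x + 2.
47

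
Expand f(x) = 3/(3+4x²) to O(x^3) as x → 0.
1 - 4*x**2/3 + O(x**3)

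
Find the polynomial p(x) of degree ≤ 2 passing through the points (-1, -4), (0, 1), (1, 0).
-3*x**2 + 2*x + 1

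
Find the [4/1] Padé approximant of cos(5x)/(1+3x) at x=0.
(625*x**4/24 - 25*x**2/2 + 1)/(3*x + 1)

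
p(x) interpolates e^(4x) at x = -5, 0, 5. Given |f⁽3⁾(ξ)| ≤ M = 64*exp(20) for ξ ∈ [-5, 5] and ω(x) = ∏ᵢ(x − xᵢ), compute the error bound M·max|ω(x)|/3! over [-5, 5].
8000*sqrt(3)*exp(20)/27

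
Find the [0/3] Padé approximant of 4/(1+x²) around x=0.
4/(x**2 + 1)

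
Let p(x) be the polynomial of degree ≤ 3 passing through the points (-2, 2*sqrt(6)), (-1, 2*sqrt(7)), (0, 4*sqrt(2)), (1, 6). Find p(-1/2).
-3/8 - sqrt(6)/8 + 9*sqrt(7)/8 + 9*sqrt(2)/4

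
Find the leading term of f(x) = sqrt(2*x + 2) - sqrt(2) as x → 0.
sqrt(2)*x/2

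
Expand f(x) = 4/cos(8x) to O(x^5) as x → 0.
4 + 128*x**2 + 10240*x**4/3 + O(x**5)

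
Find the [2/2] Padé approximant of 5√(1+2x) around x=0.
(25*x**2/4 + 25*x/2 + 5)/(x**2/4 + 3*x/2 + 1)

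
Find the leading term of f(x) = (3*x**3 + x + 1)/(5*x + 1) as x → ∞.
3*x**2/5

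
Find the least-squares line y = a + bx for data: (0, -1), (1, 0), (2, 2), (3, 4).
a = -13/10, b = 17/10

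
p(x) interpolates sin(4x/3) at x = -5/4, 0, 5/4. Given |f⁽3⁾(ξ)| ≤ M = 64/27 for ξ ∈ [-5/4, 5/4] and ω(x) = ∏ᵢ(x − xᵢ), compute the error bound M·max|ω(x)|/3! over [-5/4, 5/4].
125*sqrt(3)/729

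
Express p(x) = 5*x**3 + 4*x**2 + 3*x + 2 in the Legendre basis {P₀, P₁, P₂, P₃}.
(10/3)P₀ + (6)P₁ + (8/3)P₂ + (2)P₃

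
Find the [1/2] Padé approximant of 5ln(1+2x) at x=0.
10*x/(-x**2/3 + x + 1)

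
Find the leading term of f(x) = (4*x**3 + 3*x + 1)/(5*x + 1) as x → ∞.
4*x**2/5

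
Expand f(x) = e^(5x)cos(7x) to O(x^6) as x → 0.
1 + 5*x - 12*x**2 - 305*x**3/3 - 1081*x**4/6 + 95*x**5/6 + O(x**6)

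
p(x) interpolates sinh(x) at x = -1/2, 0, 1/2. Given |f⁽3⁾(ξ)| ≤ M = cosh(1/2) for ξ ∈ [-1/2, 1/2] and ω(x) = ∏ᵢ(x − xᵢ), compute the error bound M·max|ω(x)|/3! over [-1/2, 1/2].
sqrt(3)*cosh(1/2)/216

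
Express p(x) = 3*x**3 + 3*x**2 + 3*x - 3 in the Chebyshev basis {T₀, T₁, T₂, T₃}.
(-3/2)T₀ + (21/4)T₁ + (3/2)T₂ + (3/4)T₃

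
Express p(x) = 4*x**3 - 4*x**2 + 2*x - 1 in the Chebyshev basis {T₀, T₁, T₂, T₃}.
(-3)T₀ + (5)T₁ + (-2)T₂ + T₃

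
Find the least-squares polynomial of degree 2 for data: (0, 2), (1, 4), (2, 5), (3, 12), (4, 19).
16/7 + (-13/35)x + (8/7)x²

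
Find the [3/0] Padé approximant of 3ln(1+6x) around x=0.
18*x*(12*x**2 - 3*x + 1)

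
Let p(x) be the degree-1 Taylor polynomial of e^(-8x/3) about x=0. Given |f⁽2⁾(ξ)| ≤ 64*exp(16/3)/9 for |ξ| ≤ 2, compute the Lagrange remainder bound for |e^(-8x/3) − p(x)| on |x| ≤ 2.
128*exp(16/3)/9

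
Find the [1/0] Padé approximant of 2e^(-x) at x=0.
2 - 2*x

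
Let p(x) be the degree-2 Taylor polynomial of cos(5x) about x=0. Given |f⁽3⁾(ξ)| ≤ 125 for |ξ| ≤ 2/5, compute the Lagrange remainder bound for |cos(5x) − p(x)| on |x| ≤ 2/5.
4/3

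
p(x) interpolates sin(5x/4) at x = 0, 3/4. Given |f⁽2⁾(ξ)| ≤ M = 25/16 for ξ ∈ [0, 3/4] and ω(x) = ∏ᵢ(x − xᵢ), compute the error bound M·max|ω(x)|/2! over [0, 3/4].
225/2048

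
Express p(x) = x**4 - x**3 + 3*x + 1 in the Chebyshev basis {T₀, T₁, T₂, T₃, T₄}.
(11/8)T₀ + (9/4)T₁ + (1/2)T₂ + (-1/4)T₃ + (1/8)T₄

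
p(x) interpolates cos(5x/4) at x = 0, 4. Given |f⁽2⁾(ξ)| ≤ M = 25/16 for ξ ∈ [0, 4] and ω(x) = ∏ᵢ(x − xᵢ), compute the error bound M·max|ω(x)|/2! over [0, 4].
25/8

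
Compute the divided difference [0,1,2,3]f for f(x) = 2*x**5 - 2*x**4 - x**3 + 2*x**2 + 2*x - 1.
37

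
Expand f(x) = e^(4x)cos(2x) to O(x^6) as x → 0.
1 + 4*x + 6*x**2 + 8*x**3/3 - 14*x**4/3 - 152*x**5/15 + O(x**6)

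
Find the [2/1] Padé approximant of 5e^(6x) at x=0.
(30*x**2 + 20*x + 5)/(1 - 2*x)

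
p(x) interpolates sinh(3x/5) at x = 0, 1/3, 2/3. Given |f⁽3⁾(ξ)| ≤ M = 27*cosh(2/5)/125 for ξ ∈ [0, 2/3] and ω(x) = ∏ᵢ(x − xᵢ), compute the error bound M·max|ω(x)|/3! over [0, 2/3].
sqrt(3)*cosh(2/5)/3375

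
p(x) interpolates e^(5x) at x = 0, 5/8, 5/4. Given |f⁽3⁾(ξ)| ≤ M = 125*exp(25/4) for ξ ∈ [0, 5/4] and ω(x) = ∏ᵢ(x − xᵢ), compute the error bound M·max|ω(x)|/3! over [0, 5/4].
15625*sqrt(3)*exp(25/4)/13824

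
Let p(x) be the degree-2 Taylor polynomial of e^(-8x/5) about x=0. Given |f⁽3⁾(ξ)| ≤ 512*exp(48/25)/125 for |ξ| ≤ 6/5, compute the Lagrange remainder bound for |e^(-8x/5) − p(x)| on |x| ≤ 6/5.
18432*exp(48/25)/15625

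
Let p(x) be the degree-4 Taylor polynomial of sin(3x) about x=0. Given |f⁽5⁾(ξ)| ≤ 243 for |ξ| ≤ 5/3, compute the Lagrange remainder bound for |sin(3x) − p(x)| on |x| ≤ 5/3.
625/24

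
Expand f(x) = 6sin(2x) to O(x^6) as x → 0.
12*x - 8*x**3 + 8*x**5/5 + O(x**6)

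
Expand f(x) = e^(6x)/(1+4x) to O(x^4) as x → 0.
1 + 2*x + 10*x**2 - 4*x**3 + O(x**4)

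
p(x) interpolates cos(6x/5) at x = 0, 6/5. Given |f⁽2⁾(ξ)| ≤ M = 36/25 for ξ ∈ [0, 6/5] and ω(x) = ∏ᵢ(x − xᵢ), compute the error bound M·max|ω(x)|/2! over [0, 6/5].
162/625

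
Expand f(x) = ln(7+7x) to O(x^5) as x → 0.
log(7) + x - x**2/2 + x**3/3 - x**4/4 + O(x**5)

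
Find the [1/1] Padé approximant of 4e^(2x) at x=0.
(4*x + 4)/(1 - x)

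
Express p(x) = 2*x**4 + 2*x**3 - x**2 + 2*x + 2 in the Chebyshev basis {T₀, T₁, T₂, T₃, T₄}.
(9/4)T₀ + (7/2)T₁ + (1/2)T₂ + (1/2)T₃ + (1/4)T₄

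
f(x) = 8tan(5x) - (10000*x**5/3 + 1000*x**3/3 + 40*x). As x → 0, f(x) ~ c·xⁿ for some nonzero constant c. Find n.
7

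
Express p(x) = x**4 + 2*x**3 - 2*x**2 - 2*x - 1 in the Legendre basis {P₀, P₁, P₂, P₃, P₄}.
(-22/15)P₀ + (-4/5)P₁ + (-16/21)P₂ + (4/5)P₃ + (8/35)P₄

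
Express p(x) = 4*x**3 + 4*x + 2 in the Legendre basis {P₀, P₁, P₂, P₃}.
(2)P₀ + (32/5)P₁ + (8/5)P₃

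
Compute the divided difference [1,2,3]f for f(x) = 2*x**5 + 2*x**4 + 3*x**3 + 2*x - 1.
248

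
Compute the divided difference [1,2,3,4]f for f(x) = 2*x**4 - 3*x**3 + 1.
17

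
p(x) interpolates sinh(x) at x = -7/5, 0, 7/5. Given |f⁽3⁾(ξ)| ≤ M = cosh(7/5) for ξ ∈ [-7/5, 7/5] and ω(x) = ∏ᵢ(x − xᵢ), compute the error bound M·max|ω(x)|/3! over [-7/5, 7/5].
343*sqrt(3)*cosh(7/5)/3375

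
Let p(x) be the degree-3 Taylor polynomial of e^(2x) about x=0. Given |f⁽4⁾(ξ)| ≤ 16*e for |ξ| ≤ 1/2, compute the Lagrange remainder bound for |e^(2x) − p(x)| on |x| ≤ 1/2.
e/24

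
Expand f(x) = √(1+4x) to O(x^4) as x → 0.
1 + 2*x - 2*x**2 + 4*x**3 + O(x**4)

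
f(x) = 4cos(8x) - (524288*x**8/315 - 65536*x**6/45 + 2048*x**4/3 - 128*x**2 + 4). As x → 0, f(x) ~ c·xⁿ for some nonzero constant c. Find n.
10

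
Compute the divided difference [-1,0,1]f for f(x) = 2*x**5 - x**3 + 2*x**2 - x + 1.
2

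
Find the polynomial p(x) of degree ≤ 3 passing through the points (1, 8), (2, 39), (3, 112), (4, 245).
3*x**3 + 3*x**2 + x + 1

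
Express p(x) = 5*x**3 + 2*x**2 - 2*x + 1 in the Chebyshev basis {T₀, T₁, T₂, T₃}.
(2)T₀ + (7/4)T₁ + T₂ + (5/4)T₃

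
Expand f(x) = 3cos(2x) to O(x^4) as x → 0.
3 - 6*x**2 + O(x**4)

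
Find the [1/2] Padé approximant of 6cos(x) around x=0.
6/(x**2/2 + 1)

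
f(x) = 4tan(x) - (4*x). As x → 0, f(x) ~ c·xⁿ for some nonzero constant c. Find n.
3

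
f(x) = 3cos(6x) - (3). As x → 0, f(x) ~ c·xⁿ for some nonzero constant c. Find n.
2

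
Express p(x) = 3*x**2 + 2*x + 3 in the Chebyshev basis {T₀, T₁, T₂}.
(9/2)T₀ + (2)T₁ + (3/2)T₂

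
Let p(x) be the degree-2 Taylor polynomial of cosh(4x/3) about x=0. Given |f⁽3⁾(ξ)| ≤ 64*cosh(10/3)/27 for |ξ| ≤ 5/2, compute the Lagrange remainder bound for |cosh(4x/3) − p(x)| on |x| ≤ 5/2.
500*cosh(10/3)/81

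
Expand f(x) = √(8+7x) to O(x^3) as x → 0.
2*sqrt(2) + 7*sqrt(2)*x/8 - 49*sqrt(2)*x**2/256 + O(x**3)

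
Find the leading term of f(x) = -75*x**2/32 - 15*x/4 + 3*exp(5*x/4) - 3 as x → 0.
125*x**3/128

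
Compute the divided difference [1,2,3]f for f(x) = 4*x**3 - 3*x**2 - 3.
21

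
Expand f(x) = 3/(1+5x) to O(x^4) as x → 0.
3 - 15*x + 75*x**2 - 375*x**3 + O(x**4)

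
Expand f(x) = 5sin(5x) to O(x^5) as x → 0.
25*x - 625*x**3/6 + O(x**5)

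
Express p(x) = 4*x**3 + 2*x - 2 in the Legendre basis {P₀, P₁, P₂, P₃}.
(-2)P₀ + (22/5)P₁ + (8/5)P₃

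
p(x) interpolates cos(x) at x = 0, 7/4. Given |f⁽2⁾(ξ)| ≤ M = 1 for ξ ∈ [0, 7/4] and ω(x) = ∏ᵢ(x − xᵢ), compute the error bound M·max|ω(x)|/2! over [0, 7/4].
49/128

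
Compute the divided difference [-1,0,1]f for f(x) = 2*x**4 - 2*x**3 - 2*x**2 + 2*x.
0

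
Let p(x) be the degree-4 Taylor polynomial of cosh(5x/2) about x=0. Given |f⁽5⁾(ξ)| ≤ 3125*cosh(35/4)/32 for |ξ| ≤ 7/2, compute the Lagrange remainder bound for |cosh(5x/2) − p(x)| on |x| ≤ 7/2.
10504375*cosh(35/4)/24576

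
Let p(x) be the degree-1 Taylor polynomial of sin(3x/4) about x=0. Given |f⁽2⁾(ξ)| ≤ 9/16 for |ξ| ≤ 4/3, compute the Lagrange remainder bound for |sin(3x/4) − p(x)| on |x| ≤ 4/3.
1/2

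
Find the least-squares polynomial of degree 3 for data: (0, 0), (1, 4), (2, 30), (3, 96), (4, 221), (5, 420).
11/126 + (-185/108)x + (311/126)x² + (317/108)x³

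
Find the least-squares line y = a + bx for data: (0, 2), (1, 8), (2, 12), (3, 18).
a = 11/5, b = 26/5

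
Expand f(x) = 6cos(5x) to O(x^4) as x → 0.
6 - 75*x**2 + O(x**4)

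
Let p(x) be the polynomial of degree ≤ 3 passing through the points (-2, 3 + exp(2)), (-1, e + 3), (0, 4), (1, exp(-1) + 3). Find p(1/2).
(5 + e*(-5*e + exp(2) + 63))*exp(-1)/16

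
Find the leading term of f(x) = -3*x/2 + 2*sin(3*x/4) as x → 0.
-9*x**3/64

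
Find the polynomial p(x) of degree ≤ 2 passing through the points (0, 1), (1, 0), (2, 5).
3*x**2 - 4*x + 1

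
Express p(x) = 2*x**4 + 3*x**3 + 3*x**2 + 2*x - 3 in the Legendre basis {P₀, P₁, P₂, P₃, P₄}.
(-8/5)P₀ + (19/5)P₁ + (22/7)P₂ + (6/5)P₃ + (16/35)P₄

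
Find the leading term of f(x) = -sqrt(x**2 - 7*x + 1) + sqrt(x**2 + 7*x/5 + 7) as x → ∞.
21/5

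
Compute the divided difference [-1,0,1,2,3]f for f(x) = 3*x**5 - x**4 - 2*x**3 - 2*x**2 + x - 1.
14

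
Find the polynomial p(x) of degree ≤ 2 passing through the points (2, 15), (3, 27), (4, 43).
2*x**2 + 2*x + 3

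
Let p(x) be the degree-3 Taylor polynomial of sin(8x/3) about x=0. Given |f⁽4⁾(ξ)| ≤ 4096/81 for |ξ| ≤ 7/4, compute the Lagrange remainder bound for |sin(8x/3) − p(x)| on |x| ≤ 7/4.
4802/243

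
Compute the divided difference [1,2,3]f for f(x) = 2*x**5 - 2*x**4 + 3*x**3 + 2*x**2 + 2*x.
150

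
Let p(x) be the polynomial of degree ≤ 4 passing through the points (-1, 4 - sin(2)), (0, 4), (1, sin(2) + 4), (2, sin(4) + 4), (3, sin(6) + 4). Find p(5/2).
35*sin(4)/32 - 65*sin(2)/128 + 35*sin(6)/128 + 4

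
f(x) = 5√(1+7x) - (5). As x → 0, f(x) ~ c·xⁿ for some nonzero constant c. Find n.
1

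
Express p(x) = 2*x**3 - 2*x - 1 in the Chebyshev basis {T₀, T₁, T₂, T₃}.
-T₀ + (-1/2)T₁ + (1/2)T₃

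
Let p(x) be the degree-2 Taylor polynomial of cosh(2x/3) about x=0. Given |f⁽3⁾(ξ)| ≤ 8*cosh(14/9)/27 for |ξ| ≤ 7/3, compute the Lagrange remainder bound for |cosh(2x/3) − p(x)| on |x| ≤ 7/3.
1372*cosh(14/9)/2187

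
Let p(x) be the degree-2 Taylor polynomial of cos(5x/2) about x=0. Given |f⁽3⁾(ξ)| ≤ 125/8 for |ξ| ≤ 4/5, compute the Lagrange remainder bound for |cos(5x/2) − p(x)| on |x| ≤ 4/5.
4/3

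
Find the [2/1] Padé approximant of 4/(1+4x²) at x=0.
4 - 16*x**2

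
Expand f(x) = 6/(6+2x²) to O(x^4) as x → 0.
1 - x**2/3 + O(x**4)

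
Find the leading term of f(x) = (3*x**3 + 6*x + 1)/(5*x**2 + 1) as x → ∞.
3*x/5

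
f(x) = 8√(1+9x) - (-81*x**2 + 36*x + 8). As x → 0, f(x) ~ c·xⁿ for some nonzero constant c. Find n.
3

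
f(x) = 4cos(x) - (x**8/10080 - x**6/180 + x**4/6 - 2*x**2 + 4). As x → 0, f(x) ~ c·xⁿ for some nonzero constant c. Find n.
10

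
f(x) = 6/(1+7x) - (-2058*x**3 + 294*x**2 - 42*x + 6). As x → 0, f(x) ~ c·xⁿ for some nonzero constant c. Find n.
4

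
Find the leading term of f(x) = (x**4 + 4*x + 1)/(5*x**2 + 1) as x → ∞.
x**2/5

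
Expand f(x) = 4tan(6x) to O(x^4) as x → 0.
24*x + 288*x**3 + O(x**4)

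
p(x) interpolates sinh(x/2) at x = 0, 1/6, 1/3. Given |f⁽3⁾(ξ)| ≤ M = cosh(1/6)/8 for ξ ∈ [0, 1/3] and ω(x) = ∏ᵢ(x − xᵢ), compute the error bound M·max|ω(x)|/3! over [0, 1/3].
sqrt(3)*cosh(1/6)/46656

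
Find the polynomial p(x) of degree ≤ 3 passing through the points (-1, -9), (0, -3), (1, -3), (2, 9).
3*x**3 - 3*x**2 - 3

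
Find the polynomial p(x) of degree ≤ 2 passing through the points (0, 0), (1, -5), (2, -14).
-2*x**2 - 3*x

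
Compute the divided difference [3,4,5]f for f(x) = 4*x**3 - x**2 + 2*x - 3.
47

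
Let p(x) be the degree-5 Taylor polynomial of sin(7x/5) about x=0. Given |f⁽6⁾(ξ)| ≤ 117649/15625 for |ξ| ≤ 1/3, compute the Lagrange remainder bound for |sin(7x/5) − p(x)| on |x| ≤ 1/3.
117649/8201250000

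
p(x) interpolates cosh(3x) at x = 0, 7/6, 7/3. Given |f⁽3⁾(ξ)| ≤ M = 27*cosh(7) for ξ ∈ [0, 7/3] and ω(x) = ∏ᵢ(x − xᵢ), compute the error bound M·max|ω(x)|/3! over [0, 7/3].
343*sqrt(3)*cosh(7)/216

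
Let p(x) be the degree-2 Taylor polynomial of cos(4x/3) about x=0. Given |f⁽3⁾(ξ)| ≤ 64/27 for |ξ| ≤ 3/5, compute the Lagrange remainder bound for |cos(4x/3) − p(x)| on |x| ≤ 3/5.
32/375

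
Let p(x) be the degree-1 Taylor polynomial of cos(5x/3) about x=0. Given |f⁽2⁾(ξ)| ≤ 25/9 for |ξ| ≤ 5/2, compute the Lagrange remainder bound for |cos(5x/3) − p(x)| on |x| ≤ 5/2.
625/72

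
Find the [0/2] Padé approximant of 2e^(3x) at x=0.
2/(9*x**2/2 - 3*x + 1)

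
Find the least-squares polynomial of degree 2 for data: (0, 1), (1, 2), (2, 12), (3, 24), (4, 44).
5/7 + (-22/35)x + (20/7)x²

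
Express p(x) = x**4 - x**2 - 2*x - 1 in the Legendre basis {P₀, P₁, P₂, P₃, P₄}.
(-17/15)P₀ + (-2)P₁ + (-2/21)P₂ + (8/35)P₄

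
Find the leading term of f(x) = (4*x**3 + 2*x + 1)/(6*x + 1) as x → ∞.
2*x**2/3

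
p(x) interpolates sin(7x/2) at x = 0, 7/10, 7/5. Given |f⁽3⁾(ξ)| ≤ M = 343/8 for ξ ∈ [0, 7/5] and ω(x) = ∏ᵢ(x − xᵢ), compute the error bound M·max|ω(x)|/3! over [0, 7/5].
117649*sqrt(3)/216000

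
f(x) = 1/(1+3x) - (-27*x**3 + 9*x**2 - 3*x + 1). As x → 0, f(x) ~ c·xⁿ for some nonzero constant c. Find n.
4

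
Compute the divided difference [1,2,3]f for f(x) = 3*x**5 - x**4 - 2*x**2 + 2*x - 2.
243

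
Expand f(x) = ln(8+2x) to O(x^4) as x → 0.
log(8) + x/4 - x**2/32 + x**3/192 + O(x**4)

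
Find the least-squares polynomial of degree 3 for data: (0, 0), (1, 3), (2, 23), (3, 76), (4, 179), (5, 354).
-25/126 + (1585/756)x + (-341/252)x² + (163/54)x³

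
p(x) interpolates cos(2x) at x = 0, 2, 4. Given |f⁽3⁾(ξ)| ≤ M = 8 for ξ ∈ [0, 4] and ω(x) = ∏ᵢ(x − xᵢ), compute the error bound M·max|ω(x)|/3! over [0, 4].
64*sqrt(3)/27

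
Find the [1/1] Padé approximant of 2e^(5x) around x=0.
(5*x + 2)/(1 - 5*x/2)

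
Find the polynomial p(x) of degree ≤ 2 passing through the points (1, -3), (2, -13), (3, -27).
-2*x**2 - 4*x + 3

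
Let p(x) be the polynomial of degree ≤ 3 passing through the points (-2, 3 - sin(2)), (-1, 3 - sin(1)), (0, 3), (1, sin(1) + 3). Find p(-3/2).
-7*sin(1)/8 - 5*sin(2)/16 + 3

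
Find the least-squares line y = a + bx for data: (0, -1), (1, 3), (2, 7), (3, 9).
a = -3/5, b = 17/5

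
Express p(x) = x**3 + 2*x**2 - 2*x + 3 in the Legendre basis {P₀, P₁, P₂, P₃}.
(11/3)P₀ + (-7/5)P₁ + (4/3)P₂ + (2/5)P₃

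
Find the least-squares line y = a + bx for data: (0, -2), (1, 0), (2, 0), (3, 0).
a = -7/5, b = 3/5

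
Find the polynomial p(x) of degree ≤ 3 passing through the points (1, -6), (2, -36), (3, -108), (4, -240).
-3*x**3 - 3*x**2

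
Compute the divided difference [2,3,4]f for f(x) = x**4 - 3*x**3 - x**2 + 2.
27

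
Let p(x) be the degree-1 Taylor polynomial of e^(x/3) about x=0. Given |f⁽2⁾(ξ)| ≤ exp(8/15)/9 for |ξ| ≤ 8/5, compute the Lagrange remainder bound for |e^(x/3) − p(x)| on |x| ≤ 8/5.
32*exp(8/15)/225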